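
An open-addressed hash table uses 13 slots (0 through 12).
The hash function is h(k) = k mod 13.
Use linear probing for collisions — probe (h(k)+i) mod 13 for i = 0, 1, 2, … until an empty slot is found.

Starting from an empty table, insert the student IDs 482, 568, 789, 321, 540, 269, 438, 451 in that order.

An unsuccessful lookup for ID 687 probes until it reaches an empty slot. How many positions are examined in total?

6

482 hashes to 1; slot 1 is free → place at 1.
568 hashes to 9; slot 9 is free → place at 9.
789 hashes to 9; 9 taken → place at 10.
321 hashes to 9; 9,10 taken → place at 11.
540 hashes to 7; slot 7 is free → place at 7.
269 hashes to 9; 9,10,11 taken → place at 12.
438 hashes to 9; 9,10,11,12 taken → place at 0.
451 hashes to 9; 9,10,11,12,0,1 taken → place at 2.
Table: [438, 482, 451, ∅, ∅, ∅, ∅, 540, ∅, 568, 789, 321, 269]
Lookup 687: h=11, probe 11,12,0,1,2,3 → slot 3 empty, not found.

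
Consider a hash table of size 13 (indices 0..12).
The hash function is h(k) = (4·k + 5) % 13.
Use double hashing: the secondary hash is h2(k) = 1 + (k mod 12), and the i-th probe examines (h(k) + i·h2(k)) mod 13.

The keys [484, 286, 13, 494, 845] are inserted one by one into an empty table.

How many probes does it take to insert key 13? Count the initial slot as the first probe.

Insert 484: h=4, slot 4 empty => index 4.
Insert 286: h=5, slot 5 empty => index 5.
Insert 13: h=5, h2=2, slot 5 occupied => index 7.
Insert 494: h=5, h2=3, slot 5 occupied => index 8.
Insert 845: h=5, h2=6, slot 5 occupied => index 11.
Table: [—, —, —, —, 484, 286, —, 13, 494, —, —, 845, —]

2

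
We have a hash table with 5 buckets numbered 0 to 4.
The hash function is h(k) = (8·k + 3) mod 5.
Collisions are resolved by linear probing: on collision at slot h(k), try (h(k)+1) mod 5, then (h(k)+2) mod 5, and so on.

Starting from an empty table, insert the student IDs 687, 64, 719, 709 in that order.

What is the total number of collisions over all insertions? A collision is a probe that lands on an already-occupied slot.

3

687: h=4 → slot 4
64: h=0 → slot 0
719: h=0, probe 0,1 → slot 1
709: h=0, probe 0,1,2 → slot 2
Table: [64, 719, 709, ., 687]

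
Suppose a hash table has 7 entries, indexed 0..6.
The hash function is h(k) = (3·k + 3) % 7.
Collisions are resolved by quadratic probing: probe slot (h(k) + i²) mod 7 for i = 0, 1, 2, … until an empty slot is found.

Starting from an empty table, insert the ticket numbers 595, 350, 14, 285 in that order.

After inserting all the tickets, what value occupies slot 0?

14

595 hashes to 3; slot 3 is free => place at 3.
350 hashes to 3; 3 taken => place at 4.
14 hashes to 3; 3,4 taken => place at 0.
285 hashes to 4; 4 taken => place at 5.
Table: [14, _, _, 595, 350, 285, _]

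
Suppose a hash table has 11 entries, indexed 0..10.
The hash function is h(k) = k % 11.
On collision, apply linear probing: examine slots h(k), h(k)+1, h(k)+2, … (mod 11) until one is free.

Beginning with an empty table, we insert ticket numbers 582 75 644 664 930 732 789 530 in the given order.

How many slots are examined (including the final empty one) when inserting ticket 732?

582: h=10 → slot 10
75: h=9 → slot 9
644: h=6 → slot 6
664: h=4 → slot 4
930: h=6, probe 6,7 → slot 7
732: h=6, probe 6,7,8 → slot 8
789: h=8, probe 8,9,10,0 → slot 0
530: h=2 → slot 2
Table: [789, ., 530, ., 664, ., 644, 930, 732, 75, 582]

3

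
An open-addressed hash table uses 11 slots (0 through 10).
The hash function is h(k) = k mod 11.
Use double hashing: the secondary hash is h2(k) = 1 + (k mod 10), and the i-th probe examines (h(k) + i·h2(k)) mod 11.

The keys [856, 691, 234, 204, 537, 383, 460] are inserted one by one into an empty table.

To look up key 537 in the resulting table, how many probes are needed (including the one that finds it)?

5

856: h=9 => slot 9
691: h=9, h2=2, probe 9,0 => slot 0
234: h=3 => slot 3
204: h=6 => slot 6
537: h=9, h2=8, probe 9,6,3,0,8 => slot 8
383: h=9, h2=4, probe 9,2 => slot 2
460: h=9, h2=1, probe 9,10 => slot 10
Table: [691, -, 383, 234, -, -, 204, -, 537, 856, 460]
Lookup 537: h=9, h2=8, probe 9,6,3,0,8 → found at 8.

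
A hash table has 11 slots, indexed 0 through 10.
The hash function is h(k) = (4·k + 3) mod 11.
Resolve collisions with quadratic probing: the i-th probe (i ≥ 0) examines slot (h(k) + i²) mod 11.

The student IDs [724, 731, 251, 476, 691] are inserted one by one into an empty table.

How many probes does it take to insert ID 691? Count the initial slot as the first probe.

724: h=6 => slot 6
731: h=1 => slot 1
251: h=6, probe 6,7 => slot 7
476: h=4 => slot 4
691: h=6, probe 6,7,10 => slot 10
Table: [_, 731, _, _, 476, _, 724, 251, _, _, 691]

3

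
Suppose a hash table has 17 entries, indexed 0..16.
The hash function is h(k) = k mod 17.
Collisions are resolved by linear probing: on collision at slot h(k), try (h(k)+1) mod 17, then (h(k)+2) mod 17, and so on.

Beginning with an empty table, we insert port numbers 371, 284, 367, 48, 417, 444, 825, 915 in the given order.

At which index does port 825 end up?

11

371 hashes to 14; slot 14 is free → place at 14.
284 hashes to 12; slot 12 is free → place at 12.
367 hashes to 10; slot 10 is free → place at 10.
48 hashes to 14; 14 taken → place at 15.
417 hashes to 9; slot 9 is free → place at 9.
444 hashes to 2; slot 2 is free → place at 2.
825 hashes to 9; 9,10 taken → place at 11.
915 hashes to 14; 14,15 taken → place at 16.
Table: [., ., 444, ., ., ., ., ., ., 417, 367, 825, 284, ., 371, 48, 915]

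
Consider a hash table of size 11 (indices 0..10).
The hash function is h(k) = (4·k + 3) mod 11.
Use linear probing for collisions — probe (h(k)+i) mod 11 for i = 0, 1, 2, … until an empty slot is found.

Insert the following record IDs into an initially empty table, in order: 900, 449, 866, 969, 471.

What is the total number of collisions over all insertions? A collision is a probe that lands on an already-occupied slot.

900 hashes to 6; slot 6 is free → place at 6.
449 hashes to 6; 6 taken → place at 7.
866 hashes to 2; slot 2 is free → place at 2.
969 hashes to 7; 7 taken → place at 8.
471 hashes to 6; 6,7,8 taken → place at 9.
Table: [—, —, 866, —, —, —, 900, 449, 969, 471, —]

5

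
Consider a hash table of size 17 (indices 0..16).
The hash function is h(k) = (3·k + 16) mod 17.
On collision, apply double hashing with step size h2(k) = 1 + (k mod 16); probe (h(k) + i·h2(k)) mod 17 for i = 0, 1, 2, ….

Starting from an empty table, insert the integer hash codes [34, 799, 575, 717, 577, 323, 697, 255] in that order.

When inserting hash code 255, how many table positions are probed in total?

3

34 hashes to 16; slot 16 is free => place at 16.
799 hashes to 16, h2=16; 16 taken => place at 15.
575 hashes to 7; slot 7 is free => place at 7.
717 hashes to 8; slot 8 is free => place at 8.
577 hashes to 13; slot 13 is free => place at 13.
323 hashes to 16, h2=4; 16 taken => place at 3.
697 hashes to 16, h2=10; 16 taken => place at 9.
255 hashes to 16, h2=16; 16,15 taken => place at 14.
Table: [., ., ., 323, ., ., ., 575, 717, 697, ., ., ., 577, 255, 799, 34]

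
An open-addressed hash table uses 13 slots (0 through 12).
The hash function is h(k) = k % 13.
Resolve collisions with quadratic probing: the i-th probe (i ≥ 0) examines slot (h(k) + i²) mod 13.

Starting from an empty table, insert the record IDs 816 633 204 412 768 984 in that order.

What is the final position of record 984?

816 hashes to 10; slot 10 is free => place at 10.
633 hashes to 9; slot 9 is free => place at 9.
204 hashes to 9; 9,10 taken => place at 0.
412 hashes to 9; 9,10,0 taken => place at 5.
768 hashes to 1; slot 1 is free => place at 1.
984 hashes to 9; 9,10,0,5 taken => place at 12.
Table: [204, 768, ., ., ., 412, ., ., ., 633, 816, ., 984]

12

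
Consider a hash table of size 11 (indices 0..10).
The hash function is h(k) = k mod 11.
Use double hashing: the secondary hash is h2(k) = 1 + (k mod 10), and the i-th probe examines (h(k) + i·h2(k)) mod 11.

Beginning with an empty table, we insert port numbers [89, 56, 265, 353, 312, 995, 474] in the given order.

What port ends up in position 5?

89 hashes to 1; slot 1 is free -> place at 1.
56 hashes to 1, h2=7; 1 taken -> place at 8.
265 hashes to 1, h2=6; 1 taken -> place at 7.
353 hashes to 1, h2=4; 1 taken -> place at 5.
312 hashes to 4; slot 4 is free -> place at 4.
995 hashes to 5, h2=6; 5 taken -> place at 0.
474 hashes to 1, h2=5; 1 taken -> place at 6.
Table: [995, 89, _, _, 312, 353, 474, 265, 56, _, _]

353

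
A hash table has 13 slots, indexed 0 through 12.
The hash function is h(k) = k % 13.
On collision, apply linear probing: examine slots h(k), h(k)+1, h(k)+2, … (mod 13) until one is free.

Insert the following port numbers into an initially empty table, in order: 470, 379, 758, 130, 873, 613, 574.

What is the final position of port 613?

Insert 470: h=2, slot 2 empty -> index 2.
Insert 379: h=2, slot 2 occupied -> index 3.
Insert 758: h=4, slot 4 empty -> index 4.
Insert 130: h=0, slot 0 empty -> index 0.
Insert 873: h=2, slots 2,3,4 occupied -> index 5.
Insert 613: h=2, slots 2,3,4,5 occupied -> index 6.
Insert 574: h=2, slots 2,3,4,5,6 occupied -> index 7.
Table: [130, -, 470, 379, 758, 873, 613, 574, -, -, -, -, -]

6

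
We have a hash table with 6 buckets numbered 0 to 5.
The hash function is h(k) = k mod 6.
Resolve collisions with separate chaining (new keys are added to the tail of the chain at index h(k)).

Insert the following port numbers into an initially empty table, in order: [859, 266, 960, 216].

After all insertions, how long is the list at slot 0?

2

Insert 859: h=1, bucket 1 empty → new chain.
Insert 266: h=2, bucket 2 empty → new chain.
Insert 960: h=0, bucket 0 empty → new chain.
Insert 216: h=0, bucket 0 nonempty → append to chain.
Final buckets:
0: 960 -> 216
1: 859
2: 266
3: .
4: .
5: .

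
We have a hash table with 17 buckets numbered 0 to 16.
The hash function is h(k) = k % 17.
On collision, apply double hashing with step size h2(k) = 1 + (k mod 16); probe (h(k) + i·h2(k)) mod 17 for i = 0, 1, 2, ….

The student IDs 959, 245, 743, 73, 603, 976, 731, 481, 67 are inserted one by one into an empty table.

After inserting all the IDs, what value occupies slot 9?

959: h=7 → slot 7
245: h=7, h2=6, probe 7,13 → slot 13
743: h=12 → slot 12
73: h=5 → slot 5
603: h=8 → slot 8
976: h=7, h2=1, probe 7,8,9 → slot 9
731: h=0 → slot 0
481: h=5, h2=2, probe 5,7,9,11 → slot 11
67: h=16 → slot 16
Table: [731, _, _, _, _, 73, _, 959, 603, 976, _, 481, 743, 245, _, _, 67]

976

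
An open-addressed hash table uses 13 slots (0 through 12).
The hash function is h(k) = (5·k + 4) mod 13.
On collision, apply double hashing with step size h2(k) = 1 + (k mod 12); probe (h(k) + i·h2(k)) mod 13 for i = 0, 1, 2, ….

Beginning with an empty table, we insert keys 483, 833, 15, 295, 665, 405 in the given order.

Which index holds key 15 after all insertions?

Insert 483: h=1, slot 1 empty -> index 1.
Insert 833: h=9, slot 9 empty -> index 9.
Insert 15: h=1, h2=4, slot 1 occupied -> index 5.
Insert 295: h=10, slot 10 empty -> index 10.
Insert 665: h=1, h2=6, slot 1 occupied -> index 7.
Insert 405: h=1, h2=10, slot 1 occupied -> index 11.
Table: [—, 483, —, —, —, 15, —, 665, —, 833, 295, 405, —]

5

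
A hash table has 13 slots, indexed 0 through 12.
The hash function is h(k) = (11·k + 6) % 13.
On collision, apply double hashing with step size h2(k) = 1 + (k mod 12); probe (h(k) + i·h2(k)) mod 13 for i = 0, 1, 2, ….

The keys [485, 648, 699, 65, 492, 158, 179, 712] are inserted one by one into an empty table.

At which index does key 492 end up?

485 hashes to 11; slot 11 is free => place at 11.
648 hashes to 10; slot 10 is free => place at 10.
699 hashes to 12; slot 12 is free => place at 12.
65 hashes to 6; slot 6 is free => place at 6.
492 hashes to 10, h2=1; 10,11,12 taken => place at 0.
158 hashes to 2; slot 2 is free => place at 2.
179 hashes to 12, h2=12; 12,11,10 taken => place at 9.
712 hashes to 12, h2=5; 12 taken => place at 4.
Table: [492, ., 158, ., 712, ., 65, ., ., 179, 648, 485, 699]

0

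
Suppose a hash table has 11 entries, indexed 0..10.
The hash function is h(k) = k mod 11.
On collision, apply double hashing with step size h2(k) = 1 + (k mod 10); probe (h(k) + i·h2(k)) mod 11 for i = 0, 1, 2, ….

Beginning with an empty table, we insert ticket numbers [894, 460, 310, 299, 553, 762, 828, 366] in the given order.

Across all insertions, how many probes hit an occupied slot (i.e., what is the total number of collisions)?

10

894: h=3 → slot 3
460: h=9 → slot 9
310: h=2 → slot 2
299: h=2, h2=10, probe 2,1 → slot 1
553: h=3, h2=4, probe 3,7 → slot 7
762: h=3, h2=3, probe 3,6 → slot 6
828: h=3, h2=9, probe 3,1,10 → slot 10
366: h=3, h2=7, probe 3,10,6,2,9,5 → slot 5
Table: [—, 299, 310, 894, —, 366, 762, 553, —, 460, 828]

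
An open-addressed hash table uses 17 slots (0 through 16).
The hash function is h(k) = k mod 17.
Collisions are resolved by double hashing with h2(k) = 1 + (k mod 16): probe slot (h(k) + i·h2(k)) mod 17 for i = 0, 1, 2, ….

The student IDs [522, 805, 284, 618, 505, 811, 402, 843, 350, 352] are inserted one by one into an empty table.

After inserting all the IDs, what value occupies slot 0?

618

Insert 522: h=12, slot 12 empty → index 12.
Insert 805: h=6, slot 6 empty → index 6.
Insert 284: h=12, h2=13, slot 12 occupied → index 8.
Insert 618: h=6, h2=11, slot 6 occupied → index 0.
Insert 505: h=12, h2=10, slot 12 occupied → index 5.
Insert 811: h=12, h2=12, slot 12 occupied → index 7.
Insert 402: h=11, slot 11 empty → index 11.
Insert 843: h=10, slot 10 empty → index 10.
Insert 350: h=10, h2=15, slots 10,8,6 occupied → index 4.
Insert 352: h=12, h2=1, slot 12 occupied → index 13.
Table: [618, _, _, _, 350, 505, 805, 811, 284, _, 843, 402, 522, 352, _, _, _]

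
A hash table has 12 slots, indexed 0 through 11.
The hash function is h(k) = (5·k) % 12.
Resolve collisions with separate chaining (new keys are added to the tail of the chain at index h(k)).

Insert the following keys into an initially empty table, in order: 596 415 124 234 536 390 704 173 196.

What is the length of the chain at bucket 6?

2

596 → bucket 4
415 → bucket 11
124 → bucket 8
234 → bucket 6
536 → bucket 4 (collision)
390 → bucket 6 (collision)
704 → bucket 4 (collision)
173 → bucket 1
196 → bucket 8 (collision)
Final buckets:
0: _
1: 173
2: _
3: _
4: 596 -> 536 -> 704
5: _
6: 234 -> 390
7: _
8: 124 -> 196
9: _
10: _
11: 415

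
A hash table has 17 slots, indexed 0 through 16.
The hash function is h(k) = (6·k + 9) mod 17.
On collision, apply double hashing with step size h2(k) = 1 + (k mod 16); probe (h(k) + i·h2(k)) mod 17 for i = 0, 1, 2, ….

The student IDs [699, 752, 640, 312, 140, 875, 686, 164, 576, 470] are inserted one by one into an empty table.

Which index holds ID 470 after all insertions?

699: h=4 => slot 4
752: h=16 => slot 16
640: h=7 => slot 7
312: h=11 => slot 11
140: h=16, h2=13, probe 16,12 => slot 12
875: h=6 => slot 6
686: h=11, h2=15, probe 11,9 => slot 9
164: h=7, h2=5, probe 7,12,0 => slot 0
576: h=14 => slot 14
470: h=7, h2=7, probe 7,14,4,11,1 => slot 1
Table: [164, 470, _, _, 699, _, 875, 640, _, 686, _, 312, 140, _, 576, _, 752]

1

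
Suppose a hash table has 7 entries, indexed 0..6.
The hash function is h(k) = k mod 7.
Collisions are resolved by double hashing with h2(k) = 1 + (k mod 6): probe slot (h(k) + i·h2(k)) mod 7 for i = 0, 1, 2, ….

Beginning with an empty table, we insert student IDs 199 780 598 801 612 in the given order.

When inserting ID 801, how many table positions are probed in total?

199: h=3 → slot 3
780: h=3, h2=1, probe 3,4 → slot 4
598: h=3, h2=5, probe 3,1 → slot 1
801: h=3, h2=4, probe 3,0 → slot 0
612: h=3, h2=1, probe 3,4,5 → slot 5
Table: [801, 598, —, 199, 780, 612, —]

2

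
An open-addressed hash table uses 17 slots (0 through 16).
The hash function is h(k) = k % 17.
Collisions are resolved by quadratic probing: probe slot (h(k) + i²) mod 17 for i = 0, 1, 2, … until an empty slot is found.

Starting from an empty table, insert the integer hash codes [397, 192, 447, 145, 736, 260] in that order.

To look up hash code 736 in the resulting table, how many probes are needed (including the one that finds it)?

397: h=6 → slot 6
192: h=5 → slot 5
447: h=5, probe 5,6,9 → slot 9
145: h=9, probe 9,10 → slot 10
736: h=5, probe 5,6,9,14 → slot 14
260: h=5, probe 5,6,9,14,4 → slot 4
Table: [_, _, _, _, 260, 192, 397, _, _, 447, 145, _, _, _, 736, _, _]
Lookup 736: h=5, probe 5,6,9,14 → found at 14.

4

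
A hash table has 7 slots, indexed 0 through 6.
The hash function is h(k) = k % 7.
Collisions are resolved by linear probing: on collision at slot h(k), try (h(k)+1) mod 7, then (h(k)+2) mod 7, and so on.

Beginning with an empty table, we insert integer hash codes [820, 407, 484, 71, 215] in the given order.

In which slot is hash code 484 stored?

Insert 820: h=1, slot 1 empty -> index 1.
Insert 407: h=1, slot 1 occupied -> index 2.
Insert 484: h=1, slots 1,2 occupied -> index 3.
Insert 71: h=1, slots 1,2,3 occupied -> index 4.
Insert 215: h=5, slot 5 empty -> index 5.
Table: [_, 820, 407, 484, 71, 215, _]

3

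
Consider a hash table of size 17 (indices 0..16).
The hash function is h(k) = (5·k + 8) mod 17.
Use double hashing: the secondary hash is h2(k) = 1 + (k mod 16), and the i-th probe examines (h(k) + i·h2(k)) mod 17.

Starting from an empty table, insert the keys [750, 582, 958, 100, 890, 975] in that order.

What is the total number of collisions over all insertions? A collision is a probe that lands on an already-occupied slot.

3

750 hashes to 1; slot 1 is free → place at 1.
582 hashes to 11; slot 11 is free → place at 11.
958 hashes to 4; slot 4 is free → place at 4.
100 hashes to 15; slot 15 is free → place at 15.
890 hashes to 4, h2=11; 4,15 taken → place at 9.
975 hashes to 4, h2=16; 4 taken → place at 3.
Table: [∅, 750, ∅, 975, 958, ∅, ∅, ∅, ∅, 890, ∅, 582, ∅, ∅, ∅, 100, ∅]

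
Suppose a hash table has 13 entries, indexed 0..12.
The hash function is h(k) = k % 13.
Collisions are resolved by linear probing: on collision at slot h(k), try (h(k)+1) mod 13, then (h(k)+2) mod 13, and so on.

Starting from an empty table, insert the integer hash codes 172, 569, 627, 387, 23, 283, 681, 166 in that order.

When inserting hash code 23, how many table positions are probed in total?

Insert 172: h=3, slot 3 empty → index 3.
Insert 569: h=10, slot 10 empty → index 10.
Insert 627: h=3, slot 3 occupied → index 4.
Insert 387: h=10, slot 10 occupied → index 11.
Insert 23: h=10, slots 10,11 occupied → index 12.
Insert 283: h=10, slots 10,11,12 occupied → index 0.
Insert 681: h=5, slot 5 empty → index 5.
Insert 166: h=10, slots 10,11,12,0 occupied → index 1.
Table: [283, 166, —, 172, 627, 681, —, —, —, —, 569, 387, 23]

3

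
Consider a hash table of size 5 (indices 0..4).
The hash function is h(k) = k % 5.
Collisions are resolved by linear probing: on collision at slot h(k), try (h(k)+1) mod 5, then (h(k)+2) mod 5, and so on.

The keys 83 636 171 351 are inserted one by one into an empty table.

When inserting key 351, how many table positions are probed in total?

4

83 hashes to 3; slot 3 is free -> place at 3.
636 hashes to 1; slot 1 is free -> place at 1.
171 hashes to 1; 1 taken -> place at 2.
351 hashes to 1; 1,2,3 taken -> place at 4.
Table: [-, 636, 171, 83, 351]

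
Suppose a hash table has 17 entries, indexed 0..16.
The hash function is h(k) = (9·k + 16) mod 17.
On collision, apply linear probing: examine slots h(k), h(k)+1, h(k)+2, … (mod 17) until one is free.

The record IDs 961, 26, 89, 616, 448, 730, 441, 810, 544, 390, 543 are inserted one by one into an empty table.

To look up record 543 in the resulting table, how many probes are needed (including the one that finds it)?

4

Insert 961: h=12, slot 12 empty => index 12.
Insert 26: h=12, slot 12 occupied => index 13.
Insert 89: h=1, slot 1 empty => index 1.
Insert 616: h=1, slot 1 occupied => index 2.
Insert 448: h=2, slot 2 occupied => index 3.
Insert 730: h=7, slot 7 empty => index 7.
Insert 441: h=7, slot 7 occupied => index 8.
Insert 810: h=13, slot 13 occupied => index 14.
Insert 544: h=16, slot 16 empty => index 16.
Insert 390: h=7, slots 7,8 occupied => index 9.
Insert 543: h=7, slots 7,8,9 occupied => index 10.
Table: [∅, 89, 616, 448, ∅, ∅, ∅, 730, 441, 390, 543, ∅, 961, 26, 810, ∅, 544]
Lookup 543: h=7, probe 7,8,9,10 → found at 10.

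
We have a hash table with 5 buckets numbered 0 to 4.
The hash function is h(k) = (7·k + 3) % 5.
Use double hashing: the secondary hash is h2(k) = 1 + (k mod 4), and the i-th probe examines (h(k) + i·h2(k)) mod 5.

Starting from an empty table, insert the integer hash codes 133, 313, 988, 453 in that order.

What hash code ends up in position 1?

Insert 133: h=4, slot 4 empty => index 4.
Insert 313: h=4, h2=2, slot 4 occupied => index 1.
Insert 988: h=4, h2=1, slot 4 occupied => index 0.
Insert 453: h=4, h2=2, slots 4,1 occupied => index 3.
Table: [988, 313, -, 453, 133]

313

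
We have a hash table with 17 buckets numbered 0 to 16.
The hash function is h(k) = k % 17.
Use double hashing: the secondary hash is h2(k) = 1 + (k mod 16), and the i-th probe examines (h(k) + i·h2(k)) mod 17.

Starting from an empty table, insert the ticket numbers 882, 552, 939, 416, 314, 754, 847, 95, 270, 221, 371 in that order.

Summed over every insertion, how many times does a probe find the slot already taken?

4

Insert 882: h=15, slot 15 empty -> index 15.
Insert 552: h=8, slot 8 empty -> index 8.
Insert 939: h=4, slot 4 empty -> index 4.
Insert 416: h=8, h2=1, slot 8 occupied -> index 9.
Insert 314: h=8, h2=11, slot 8 occupied -> index 2.
Insert 754: h=6, slot 6 empty -> index 6.
Insert 847: h=14, slot 14 empty -> index 14.
Insert 95: h=10, slot 10 empty -> index 10.
Insert 270: h=15, h2=15, slot 15 occupied -> index 13.
Insert 221: h=0, slot 0 empty -> index 0.
Insert 371: h=14, h2=4, slot 14 occupied -> index 1.
Table: [221, 371, 314, —, 939, —, 754, —, 552, 416, 95, —, —, 270, 847, 882, —]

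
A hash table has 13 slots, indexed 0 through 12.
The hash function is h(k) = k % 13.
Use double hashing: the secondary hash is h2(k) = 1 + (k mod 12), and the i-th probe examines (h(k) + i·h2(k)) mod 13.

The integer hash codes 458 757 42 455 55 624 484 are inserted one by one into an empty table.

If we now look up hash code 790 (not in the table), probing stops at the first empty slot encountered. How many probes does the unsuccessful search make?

3

Insert 458: h=3, slot 3 empty -> index 3.
Insert 757: h=3, h2=2, slot 3 occupied -> index 5.
Insert 42: h=3, h2=7, slot 3 occupied -> index 10.
Insert 455: h=0, slot 0 empty -> index 0.
Insert 55: h=3, h2=8, slot 3 occupied -> index 11.
Insert 624: h=0, h2=1, slot 0 occupied -> index 1.
Insert 484: h=3, h2=5, slot 3 occupied -> index 8.
Table: [455, 624, —, 458, —, 757, —, —, 484, —, 42, 55, —]
Lookup 790: h=10, h2=11, probe 10,8,6 → slot 6 empty, not found.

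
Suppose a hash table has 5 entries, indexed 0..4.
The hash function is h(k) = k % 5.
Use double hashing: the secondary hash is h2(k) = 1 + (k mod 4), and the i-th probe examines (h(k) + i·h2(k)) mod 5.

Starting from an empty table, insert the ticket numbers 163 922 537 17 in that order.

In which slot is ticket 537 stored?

163: h=3 => slot 3
922: h=2 => slot 2
537: h=2, h2=2, probe 2,4 => slot 4
17: h=2, h2=2, probe 2,4,1 => slot 1
Table: [∅, 17, 922, 163, 537]

4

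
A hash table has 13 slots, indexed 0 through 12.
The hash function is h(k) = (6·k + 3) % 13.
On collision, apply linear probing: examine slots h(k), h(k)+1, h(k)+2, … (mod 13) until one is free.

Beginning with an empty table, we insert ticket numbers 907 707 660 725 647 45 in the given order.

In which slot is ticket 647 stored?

1

Insert 907: h=11, slot 11 empty → index 11.
Insert 707: h=7, slot 7 empty → index 7.
Insert 660: h=11, slot 11 occupied → index 12.
Insert 725: h=11, slots 11,12 occupied → index 0.
Insert 647: h=11, slots 11,12,0 occupied → index 1.
Insert 45: h=0, slots 0,1 occupied → index 2.
Table: [725, 647, 45, —, —, —, —, 707, —, —, —, 907, 660]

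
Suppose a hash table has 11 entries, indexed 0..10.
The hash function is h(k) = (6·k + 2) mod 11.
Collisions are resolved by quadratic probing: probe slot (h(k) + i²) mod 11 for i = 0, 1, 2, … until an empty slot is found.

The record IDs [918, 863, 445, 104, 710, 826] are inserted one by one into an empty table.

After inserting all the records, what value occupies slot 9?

826

918: h=10 => slot 10
863: h=10, probe 10,0 => slot 0
445: h=10, probe 10,0,3 => slot 3
104: h=10, probe 10,0,3,8 => slot 8
710: h=5 => slot 5
826: h=8, probe 8,9 => slot 9
Table: [863, —, —, 445, —, 710, —, —, 104, 826, 918]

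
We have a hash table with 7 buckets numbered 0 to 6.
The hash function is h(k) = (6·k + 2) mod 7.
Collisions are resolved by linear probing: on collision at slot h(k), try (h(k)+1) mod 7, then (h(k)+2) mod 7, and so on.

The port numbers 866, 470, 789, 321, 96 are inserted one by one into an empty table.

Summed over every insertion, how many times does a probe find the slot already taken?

866 hashes to 4; slot 4 is free → place at 4.
470 hashes to 1; slot 1 is free → place at 1.
789 hashes to 4; 4 taken → place at 5.
321 hashes to 3; slot 3 is free → place at 3.
96 hashes to 4; 4,5 taken → place at 6.
Table: [., 470, ., 321, 866, 789, 96]

3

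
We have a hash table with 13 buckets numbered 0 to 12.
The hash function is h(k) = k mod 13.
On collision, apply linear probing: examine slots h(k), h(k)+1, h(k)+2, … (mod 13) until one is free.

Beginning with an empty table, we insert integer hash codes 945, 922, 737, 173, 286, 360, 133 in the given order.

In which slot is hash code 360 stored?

945 hashes to 9; slot 9 is free => place at 9.
922 hashes to 12; slot 12 is free => place at 12.
737 hashes to 9; 9 taken => place at 10.
173 hashes to 4; slot 4 is free => place at 4.
286 hashes to 0; slot 0 is free => place at 0.
360 hashes to 9; 9,10 taken => place at 11.
133 hashes to 3; slot 3 is free => place at 3.
Table: [286, -, -, 133, 173, -, -, -, -, 945, 737, 360, 922]

11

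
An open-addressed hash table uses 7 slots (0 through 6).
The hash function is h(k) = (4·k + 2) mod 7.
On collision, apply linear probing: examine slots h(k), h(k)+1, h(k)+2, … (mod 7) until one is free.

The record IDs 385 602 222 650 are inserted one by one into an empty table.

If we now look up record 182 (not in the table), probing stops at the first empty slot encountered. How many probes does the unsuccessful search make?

3

Insert 385: h=2, slot 2 empty → index 2.
Insert 602: h=2, slot 2 occupied → index 3.
Insert 222: h=1, slot 1 empty → index 1.
Insert 650: h=5, slot 5 empty → index 5.
Table: [., 222, 385, 602, ., 650, .]
Lookup 182: h=2, probe 2,3,4 → slot 4 empty, not found.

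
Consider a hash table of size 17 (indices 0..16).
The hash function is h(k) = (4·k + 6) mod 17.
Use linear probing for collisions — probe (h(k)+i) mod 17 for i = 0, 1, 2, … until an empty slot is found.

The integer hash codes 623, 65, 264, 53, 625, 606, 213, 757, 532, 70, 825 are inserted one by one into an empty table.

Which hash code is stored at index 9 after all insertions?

213

Insert 623: h=16, slot 16 empty → index 16.
Insert 65: h=11, slot 11 empty → index 11.
Insert 264: h=8, slot 8 empty → index 8.
Insert 53: h=14, slot 14 empty → index 14.
Insert 625: h=7, slot 7 empty → index 7.
Insert 606: h=16, slot 16 occupied → index 0.
Insert 213: h=8, slot 8 occupied → index 9.
Insert 757: h=8, slots 8,9 occupied → index 10.
Insert 532: h=9, slots 9,10,11 occupied → index 12.
Insert 70: h=14, slot 14 occupied → index 15.
Insert 825: h=8, slots 8,9,10,11,12 occupied → index 13.
Table: [606, ., ., ., ., ., ., 625, 264, 213, 757, 65, 532, 825, 53, 70, 623]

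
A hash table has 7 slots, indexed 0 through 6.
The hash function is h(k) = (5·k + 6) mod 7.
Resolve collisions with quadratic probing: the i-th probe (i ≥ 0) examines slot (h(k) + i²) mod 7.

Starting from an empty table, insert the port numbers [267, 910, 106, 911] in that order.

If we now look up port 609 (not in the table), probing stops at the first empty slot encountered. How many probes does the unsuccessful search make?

267 hashes to 4; slot 4 is free -> place at 4.
910 hashes to 6; slot 6 is free -> place at 6.
106 hashes to 4; 4 taken -> place at 5.
911 hashes to 4; 4,5 taken -> place at 1.
Table: [-, 911, -, -, 267, 106, 910]
Lookup 609: h=6, probe 6,0 → slot 0 empty, not found.

2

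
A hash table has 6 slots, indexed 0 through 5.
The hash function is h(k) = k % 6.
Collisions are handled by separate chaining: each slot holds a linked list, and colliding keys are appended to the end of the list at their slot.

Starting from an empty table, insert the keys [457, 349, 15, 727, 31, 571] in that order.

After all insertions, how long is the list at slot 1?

457 → bucket 1
349 → bucket 1 (collision)
15 → bucket 3
727 → bucket 1 (collision)
31 → bucket 1 (collision)
571 → bucket 1 (collision)
Final buckets:
0: ∅
1: 457 -> 349 -> 727 -> 31 -> 571
2: ∅
3: 15
4: ∅
5: ∅

5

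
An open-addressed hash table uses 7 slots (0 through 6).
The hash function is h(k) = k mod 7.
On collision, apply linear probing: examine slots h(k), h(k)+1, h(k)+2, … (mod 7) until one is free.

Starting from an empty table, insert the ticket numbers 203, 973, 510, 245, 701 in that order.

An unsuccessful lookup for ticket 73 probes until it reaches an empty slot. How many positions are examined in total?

2

203 hashes to 0; slot 0 is free => place at 0.
973 hashes to 0; 0 taken => place at 1.
510 hashes to 6; slot 6 is free => place at 6.
245 hashes to 0; 0,1 taken => place at 2.
701 hashes to 1; 1,2 taken => place at 3.
Table: [203, 973, 245, 701, _, _, 510]
Lookup 73: h=3, probe 3,4 → slot 4 empty, not found.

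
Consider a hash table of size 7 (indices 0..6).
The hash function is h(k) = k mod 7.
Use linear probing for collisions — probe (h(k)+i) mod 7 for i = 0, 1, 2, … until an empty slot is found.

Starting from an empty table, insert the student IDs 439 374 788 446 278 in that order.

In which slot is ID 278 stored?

Insert 439: h=5, slot 5 empty → index 5.
Insert 374: h=3, slot 3 empty → index 3.
Insert 788: h=4, slot 4 empty → index 4.
Insert 446: h=5, slot 5 occupied → index 6.
Insert 278: h=5, slots 5,6 occupied → index 0.
Table: [278, -, -, 374, 788, 439, 446]

0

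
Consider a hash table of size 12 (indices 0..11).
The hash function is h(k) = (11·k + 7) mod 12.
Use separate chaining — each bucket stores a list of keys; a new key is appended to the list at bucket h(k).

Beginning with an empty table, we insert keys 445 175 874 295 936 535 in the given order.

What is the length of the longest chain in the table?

Insert 445: h=6, bucket 6 empty -> new chain.
Insert 175: h=0, bucket 0 empty -> new chain.
Insert 874: h=9, bucket 9 empty -> new chain.
Insert 295: h=0, bucket 0 nonempty -> append to chain.
Insert 936: h=7, bucket 7 empty -> new chain.
Insert 535: h=0, bucket 0 nonempty -> append to chain.
Final buckets:
0: 175 -> 295 -> 535
1: .
2: .
3: .
4: .
5: .
6: 445
7: 936
8: .
9: 874
10: .
11: .

3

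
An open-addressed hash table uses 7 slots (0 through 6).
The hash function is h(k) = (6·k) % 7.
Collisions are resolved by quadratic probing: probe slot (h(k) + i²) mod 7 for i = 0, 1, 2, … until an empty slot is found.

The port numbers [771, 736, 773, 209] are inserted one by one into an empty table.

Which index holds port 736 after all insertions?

771 hashes to 6; slot 6 is free -> place at 6.
736 hashes to 6; 6 taken -> place at 0.
773 hashes to 4; slot 4 is free -> place at 4.
209 hashes to 1; slot 1 is free -> place at 1.
Table: [736, 209, ∅, ∅, 773, ∅, 771]

0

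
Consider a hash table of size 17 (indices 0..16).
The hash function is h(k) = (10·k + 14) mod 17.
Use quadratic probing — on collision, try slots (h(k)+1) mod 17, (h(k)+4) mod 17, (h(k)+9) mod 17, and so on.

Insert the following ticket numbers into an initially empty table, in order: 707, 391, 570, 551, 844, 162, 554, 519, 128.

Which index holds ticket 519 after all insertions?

707: h=12 => slot 12
391: h=14 => slot 14
570: h=2 => slot 2
551: h=16 => slot 16
844: h=5 => slot 5
162: h=2, probe 2,3 => slot 3
554: h=12, probe 12,13 => slot 13
519: h=2, probe 2,3,6 => slot 6
128: h=2, probe 2,3,6,11 => slot 11
Table: [-, -, 570, 162, -, 844, 519, -, -, -, -, 128, 707, 554, 391, -, 551]

6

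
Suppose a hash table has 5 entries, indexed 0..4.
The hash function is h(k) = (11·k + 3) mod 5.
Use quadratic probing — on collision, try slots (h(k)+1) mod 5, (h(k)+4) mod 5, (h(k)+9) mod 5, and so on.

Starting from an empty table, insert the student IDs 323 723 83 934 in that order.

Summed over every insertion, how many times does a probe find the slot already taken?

4

323: h=1 => slot 1
723: h=1, probe 1,2 => slot 2
83: h=1, probe 1,2,0 => slot 0
934: h=2, probe 2,3 => slot 3
Table: [83, 323, 723, 934, ∅]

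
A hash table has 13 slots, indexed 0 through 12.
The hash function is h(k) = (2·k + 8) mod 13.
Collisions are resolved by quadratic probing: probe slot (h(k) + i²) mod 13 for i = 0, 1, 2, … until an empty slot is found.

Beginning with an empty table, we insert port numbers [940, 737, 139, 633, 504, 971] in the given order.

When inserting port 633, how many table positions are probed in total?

Insert 940: h=3, slot 3 empty → index 3.
Insert 737: h=0, slot 0 empty → index 0.
Insert 139: h=0, slot 0 occupied → index 1.
Insert 633: h=0, slots 0,1 occupied → index 4.
Insert 504: h=2, slot 2 empty → index 2.
Insert 971: h=0, slots 0,1,4 occupied → index 9.
Table: [737, 139, 504, 940, 633, ., ., ., ., 971, ., ., .]

3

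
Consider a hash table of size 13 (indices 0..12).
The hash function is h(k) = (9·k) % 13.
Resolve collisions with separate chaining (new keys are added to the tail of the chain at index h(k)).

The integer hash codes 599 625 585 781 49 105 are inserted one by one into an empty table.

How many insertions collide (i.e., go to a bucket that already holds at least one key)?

3

599 -> bucket 9
625 -> bucket 9 (collision)
585 -> bucket 0
781 -> bucket 9 (collision)
49 -> bucket 12
105 -> bucket 9 (collision)
Final buckets:
0: 585
1: .
2: .
3: .
4: .
5: .
6: .
7: .
8: .
9: 599 -> 625 -> 781 -> 105
10: .
11: .
12: 49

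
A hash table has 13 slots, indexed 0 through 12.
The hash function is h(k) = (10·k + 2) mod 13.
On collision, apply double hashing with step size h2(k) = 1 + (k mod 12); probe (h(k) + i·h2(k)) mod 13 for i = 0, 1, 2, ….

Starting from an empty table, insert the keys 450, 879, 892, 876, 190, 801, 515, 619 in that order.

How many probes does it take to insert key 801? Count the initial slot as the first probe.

2

450 hashes to 4; slot 4 is free → place at 4.
879 hashes to 4, h2=4; 4 taken → place at 8.
892 hashes to 4, h2=5; 4 taken → place at 9.
876 hashes to 0; slot 0 is free → place at 0.
190 hashes to 4, h2=11; 4 taken → place at 2.
801 hashes to 4, h2=10; 4 taken → place at 1.
515 hashes to 4, h2=12; 4 taken → place at 3.
619 hashes to 4, h2=8; 4 taken → place at 12.
Table: [876, 801, 190, 515, 450, _, _, _, 879, 892, _, _, 619]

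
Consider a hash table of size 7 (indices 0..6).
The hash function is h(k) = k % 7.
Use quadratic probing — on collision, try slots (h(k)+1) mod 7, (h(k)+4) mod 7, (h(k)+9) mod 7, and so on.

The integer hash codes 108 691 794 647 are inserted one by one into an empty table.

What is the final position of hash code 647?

Insert 108: h=3, slot 3 empty => index 3.
Insert 691: h=5, slot 5 empty => index 5.
Insert 794: h=3, slot 3 occupied => index 4.
Insert 647: h=3, slots 3,4 occupied => index 0.
Table: [647, ∅, ∅, 108, 794, 691, ∅]

0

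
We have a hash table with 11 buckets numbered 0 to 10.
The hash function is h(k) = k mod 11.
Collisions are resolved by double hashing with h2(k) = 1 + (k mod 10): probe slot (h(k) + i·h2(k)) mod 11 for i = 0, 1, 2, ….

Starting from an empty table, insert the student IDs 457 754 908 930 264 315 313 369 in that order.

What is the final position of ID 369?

3

457 hashes to 6; slot 6 is free -> place at 6.
754 hashes to 6, h2=5; 6 taken -> place at 0.
908 hashes to 6, h2=9; 6 taken -> place at 4.
930 hashes to 6, h2=1; 6 taken -> place at 7.
264 hashes to 0, h2=5; 0 taken -> place at 5.
315 hashes to 7, h2=6; 7 taken -> place at 2.
313 hashes to 5, h2=4; 5 taken -> place at 9.
369 hashes to 6, h2=10; 6,5,4 taken -> place at 3.
Table: [754, _, 315, 369, 908, 264, 457, 930, _, 313, _]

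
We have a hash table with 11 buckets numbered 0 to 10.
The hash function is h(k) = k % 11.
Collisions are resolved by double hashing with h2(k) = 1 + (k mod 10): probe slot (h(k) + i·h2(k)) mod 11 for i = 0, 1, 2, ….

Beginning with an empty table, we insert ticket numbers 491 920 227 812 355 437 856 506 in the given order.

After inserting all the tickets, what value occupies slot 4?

227

491 hashes to 7; slot 7 is free -> place at 7.
920 hashes to 7, h2=1; 7 taken -> place at 8.
227 hashes to 7, h2=8; 7 taken -> place at 4.
812 hashes to 9; slot 9 is free -> place at 9.
355 hashes to 3; slot 3 is free -> place at 3.
437 hashes to 8, h2=8; 8 taken -> place at 5.
856 hashes to 9, h2=7; 9,5 taken -> place at 1.
506 hashes to 0; slot 0 is free -> place at 0.
Table: [506, 856, ., 355, 227, 437, ., 491, 920, 812, .]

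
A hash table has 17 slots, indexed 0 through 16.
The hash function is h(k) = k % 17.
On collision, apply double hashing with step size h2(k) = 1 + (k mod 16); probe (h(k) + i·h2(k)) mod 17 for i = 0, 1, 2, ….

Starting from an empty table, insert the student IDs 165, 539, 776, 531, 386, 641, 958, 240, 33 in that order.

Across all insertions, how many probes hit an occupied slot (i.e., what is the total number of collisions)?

165: h=12 => slot 12
539: h=12, h2=12, probe 12,7 => slot 7
776: h=11 => slot 11
531: h=4 => slot 4
386: h=12, h2=3, probe 12,15 => slot 15
641: h=12, h2=2, probe 12,14 => slot 14
958: h=6 => slot 6
240: h=2 => slot 2
33: h=16 => slot 16
Table: [—, —, 240, —, 531, —, 958, 539, —, —, —, 776, 165, —, 641, 386, 33]

3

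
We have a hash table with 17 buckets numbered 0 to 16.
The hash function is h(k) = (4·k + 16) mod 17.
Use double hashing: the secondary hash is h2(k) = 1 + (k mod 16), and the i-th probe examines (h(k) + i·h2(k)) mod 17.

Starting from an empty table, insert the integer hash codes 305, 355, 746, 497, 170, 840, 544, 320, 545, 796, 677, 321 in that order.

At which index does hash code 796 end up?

13

305 hashes to 12; slot 12 is free => place at 12.
355 hashes to 8; slot 8 is free => place at 8.
746 hashes to 8, h2=11; 8 taken => place at 2.
497 hashes to 15; slot 15 is free => place at 15.
170 hashes to 16; slot 16 is free => place at 16.
840 hashes to 10; slot 10 is free => place at 10.
544 hashes to 16, h2=1; 16 taken => place at 0.
320 hashes to 4; slot 4 is free => place at 4.
545 hashes to 3; slot 3 is free => place at 3.
796 hashes to 4, h2=13; 4,0 taken => place at 13.
677 hashes to 4, h2=6; 4,10,16 taken => place at 5.
321 hashes to 8, h2=2; 8,10,12 taken => place at 14.
Table: [544, -, 746, 545, 320, 677, -, -, 355, -, 840, -, 305, 796, 321, 497, 170]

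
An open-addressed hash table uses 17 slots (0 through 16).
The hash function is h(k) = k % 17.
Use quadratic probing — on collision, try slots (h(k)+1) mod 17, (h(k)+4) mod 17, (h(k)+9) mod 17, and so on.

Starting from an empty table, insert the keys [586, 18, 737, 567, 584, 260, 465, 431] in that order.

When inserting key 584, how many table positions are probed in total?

586: h=8 → slot 8
18: h=1 → slot 1
737: h=6 → slot 6
567: h=6, probe 6,7 → slot 7
584: h=6, probe 6,7,10 → slot 10
260: h=5 → slot 5
465: h=6, probe 6,7,10,15 → slot 15
431: h=6, probe 6,7,10,15,5,14 → slot 14
Table: [., 18, ., ., ., 260, 737, 567, 586, ., 584, ., ., ., 431, 465, .]

3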